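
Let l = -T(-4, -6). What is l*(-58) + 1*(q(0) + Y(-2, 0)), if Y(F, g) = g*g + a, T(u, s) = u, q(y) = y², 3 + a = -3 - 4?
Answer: -242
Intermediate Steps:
a = -10 (a = -3 + (-3 - 4) = -3 - 7 = -10)
l = 4 (l = -1*(-4) = 4)
Y(F, g) = -10 + g² (Y(F, g) = g*g - 10 = g² - 10 = -10 + g²)
l*(-58) + 1*(q(0) + Y(-2, 0)) = 4*(-58) + 1*(0² + (-10 + 0²)) = -232 + 1*(0 + (-10 + 0)) = -232 + 1*(0 - 10) = -232 + 1*(-10) = -232 - 10 = -242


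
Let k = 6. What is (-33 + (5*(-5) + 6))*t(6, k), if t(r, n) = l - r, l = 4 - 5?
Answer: 364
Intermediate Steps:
l = -1
t(r, n) = -1 - r
(-33 + (5*(-5) + 6))*t(6, k) = (-33 + (5*(-5) + 6))*(-1 - 1*6) = (-33 + (-25 + 6))*(-1 - 6) = (-33 - 19)*(-7) = -52*(-7) = 364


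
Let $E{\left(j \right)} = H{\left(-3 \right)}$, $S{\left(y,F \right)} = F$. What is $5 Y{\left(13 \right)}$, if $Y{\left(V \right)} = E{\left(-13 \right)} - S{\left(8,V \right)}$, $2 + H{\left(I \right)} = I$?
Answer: $-90$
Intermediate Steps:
$H{\left(I \right)} = -2 + I$
$E{\left(j \right)} = -5$ ($E{\left(j \right)} = -2 - 3 = -5$)
$Y{\left(V \right)} = -5 - V$
$5 Y{\left(13 \right)} = 5 \left(-5 - 13\right) = 5 \left(-18\right) = -90$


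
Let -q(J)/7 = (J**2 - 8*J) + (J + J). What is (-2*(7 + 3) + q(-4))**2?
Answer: 90000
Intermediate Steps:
q(J) = -7*J**2 + 42*J (q(J) = -7*((J**2 - 8*J) + (J + J)) = -7*((J**2 - 8*J) + 2*J) = -7*(J**2 - 6*J) = -7*J**2 + 42*J)
(-2*(7 + 3) + q(-4))**2 = (-2*(7 + 3) + 7*(-4)*(6 - 1*(-4)))**2 = (-2*10 + 7*(-4)*(6 + 4))**2 = (-20 + 7*(-4)*10)**2 = (-20 - 280)**2 = (-300)**2 = 90000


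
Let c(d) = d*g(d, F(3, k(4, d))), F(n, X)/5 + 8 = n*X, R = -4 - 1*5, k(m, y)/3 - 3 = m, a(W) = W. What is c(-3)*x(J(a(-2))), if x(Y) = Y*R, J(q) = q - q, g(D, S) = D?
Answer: 0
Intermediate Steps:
k(m, y) = 9 + 3*m
R = -9 (R = -4 - 5 = -9)
F(n, X) = -40 + 5*X*n (F(n, X) = -40 + 5*(n*X) = -40 + 5*(X*n) = -40 + 5*X*n)
J(q) = 0
x(Y) = -9*Y (x(Y) = Y*(-9) = -9*Y)
c(d) = d² (c(d) = d*d = d²)
c(-3)*x(J(a(-2))) = (-3)²*(-9*0) = 9*0 = 0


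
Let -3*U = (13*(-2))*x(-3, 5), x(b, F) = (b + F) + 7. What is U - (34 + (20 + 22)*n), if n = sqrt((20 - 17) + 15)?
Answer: 44 - 126*sqrt(2) ≈ -134.19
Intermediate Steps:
n = 3*sqrt(2) (n = sqrt(3 + 15) = sqrt(18) = 3*sqrt(2) ≈ 4.2426)
x(b, F) = 7 + F + b (x(b, F) = (F + b) + 7 = 7 + F + b)
U = 78 (U = -13*(-2)*(7 + 5 - 3)/3 = -(-26)*9/3 = -1/3*(-234) = 78)
U - (34 + (20 + 22)*n) = 78 - (34 + (20 + 22)*(3*sqrt(2))) = 78 - (34 + 42*(3*sqrt(2))) = 78 - (34 + 126*sqrt(2)) = 78 + (-34 - 126*sqrt(2)) = 44 - 126*sqrt(2)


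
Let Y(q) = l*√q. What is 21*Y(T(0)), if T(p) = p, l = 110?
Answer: 0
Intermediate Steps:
Y(q) = 110*√q
21*Y(T(0)) = 21*(110*√0) = 21*(110*0) = 21*0 = 0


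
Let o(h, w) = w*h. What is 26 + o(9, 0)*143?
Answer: 26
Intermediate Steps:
o(h, w) = h*w
26 + o(9, 0)*143 = 26 + (9*0)*143 = 26 + 0*143 = 26 + 0 = 26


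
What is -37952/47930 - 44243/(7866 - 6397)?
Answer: -1088159239/35204585 ≈ -30.910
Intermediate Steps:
-37952/47930 - 44243/(7866 - 6397) = -37952*1/47930 - 44243/1469 = -18976/23965 - 44243*1/1469 = -18976/23965 - 44243/1469 = -1088159239/35204585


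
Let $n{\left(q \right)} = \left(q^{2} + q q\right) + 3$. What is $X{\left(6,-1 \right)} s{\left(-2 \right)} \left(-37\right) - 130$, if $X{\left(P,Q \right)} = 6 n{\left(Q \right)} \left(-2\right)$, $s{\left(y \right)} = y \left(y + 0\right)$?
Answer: $8750$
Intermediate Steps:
$n{\left(q \right)} = 3 + 2 q^{2}$ ($n{\left(q \right)} = \left(q^{2} + q^{2}\right) + 3 = 2 q^{2} + 3 = 3 + 2 q^{2}$)
$s{\left(y \right)} = y^{2}$ ($s{\left(y \right)} = y y = y^{2}$)
$X{\left(P,Q \right)} = -36 - 24 Q^{2}$ ($X{\left(P,Q \right)} = 6 \left(3 + 2 Q^{2}\right) \left(-2\right) = \left(18 + 12 Q^{2}\right) \left(-2\right) = -36 - 24 Q^{2}$)
$X{\left(6,-1 \right)} s{\left(-2 \right)} \left(-37\right) - 130 = \left(-36 - 24 \left(-1\right)^{2}\right) \left(-2\right)^{2} \left(-37\right) - 130 = \left(-36 - 24\right) 4 \left(-37\right) - 130 = \left(-60\right) 4 \left(-37\right) - 130 = \left(-240\right) \left(-37\right) - 130 = 8880 - 130 = 8750$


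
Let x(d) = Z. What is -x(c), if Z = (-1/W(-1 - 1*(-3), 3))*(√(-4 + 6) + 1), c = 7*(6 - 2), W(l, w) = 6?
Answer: ⅙ + √2/6 ≈ 0.40237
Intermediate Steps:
c = 28 (c = 7*4 = 28)
Z = -⅙ - √2/6 (Z = (-1/6)*(√(-4 + 6) + 1) = (-1*⅙)*(√2 + 1) = -(1 + √2)/6 = -⅙ - √2/6 ≈ -0.40237)
x(d) = -⅙ - √2/6
-x(c) = -(-⅙ - √2/6) = ⅙ + √2/6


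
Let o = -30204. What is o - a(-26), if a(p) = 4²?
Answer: -30220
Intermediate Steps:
a(p) = 16
o - a(-26) = -30204 - 1*16 = -30204 - 16 = -30220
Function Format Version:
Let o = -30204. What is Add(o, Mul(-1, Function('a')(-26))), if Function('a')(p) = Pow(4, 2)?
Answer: -30220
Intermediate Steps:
Function('a')(p) = 16
Add(o, Mul(-1, Function('a')(-26))) = Add(-30204, Mul(-1, 16)) = Add(-30204, -16) = -30220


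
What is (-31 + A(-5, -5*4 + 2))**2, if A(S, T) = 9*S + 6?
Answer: 4900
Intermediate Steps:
A(S, T) = 6 + 9*S
(-31 + A(-5, -5*4 + 2))**2 = (-31 + (6 + 9*(-5)))**2 = (-31 + (6 - 45))**2 = (-31 - 39)**2 = (-70)**2 = 4900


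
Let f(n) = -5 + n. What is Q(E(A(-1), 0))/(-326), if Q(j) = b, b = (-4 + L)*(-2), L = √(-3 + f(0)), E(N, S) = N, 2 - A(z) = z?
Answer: -4/163 + 2*I*√2/163 ≈ -0.02454 + 0.017352*I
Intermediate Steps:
A(z) = 2 - z
L = 2*I*√2 (L = √(-3 + (-5 + 0)) = √(-3 - 5) = √(-8) = 2*I*√2 ≈ 2.8284*I)
b = 8 - 4*I*√2 (b = (-4 + 2*I*√2)*(-2) = 8 - 4*I*√2 ≈ 8.0 - 5.6569*I)
Q(j) = 8 - 4*I*√2
Q(E(A(-1), 0))/(-326) = (8 - 4*I*√2)/(-326) = (8 - 4*I*√2)*(-1/326) = -4/163 + 2*I*√2/163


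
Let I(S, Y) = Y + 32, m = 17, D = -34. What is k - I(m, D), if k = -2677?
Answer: -2675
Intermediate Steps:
I(S, Y) = 32 + Y
k - I(m, D) = -2677 - (32 - 34) = -2677 - 1*(-2) = -2677 + 2 = -2675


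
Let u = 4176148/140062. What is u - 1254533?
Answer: -87854112449/70031 ≈ -1.2545e+6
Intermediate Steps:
u = 2088074/70031 (u = 4176148*(1/140062) = 2088074/70031 ≈ 29.816)
u - 1254533 = 2088074/70031 - 1254533 = -87854112449/70031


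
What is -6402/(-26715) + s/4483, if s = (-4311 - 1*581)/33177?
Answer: 317351572534/1324462832355 ≈ 0.23961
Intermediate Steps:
s = -4892/33177 (s = (-4311 - 581)*(1/33177) = -4892*1/33177 = -4892/33177 ≈ -0.14745)
-6402/(-26715) + s/4483 = -6402/(-26715) - 4892/33177/4483 = -6402*(-1/26715) - 4892/33177*1/4483 = 2134/8905 - 4892/148732491 = 317351572534/1324462832355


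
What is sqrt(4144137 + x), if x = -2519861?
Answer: 2*sqrt(406069) ≈ 1274.5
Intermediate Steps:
sqrt(4144137 + x) = sqrt(4144137 - 2519861) = sqrt(1624276) = 2*sqrt(406069)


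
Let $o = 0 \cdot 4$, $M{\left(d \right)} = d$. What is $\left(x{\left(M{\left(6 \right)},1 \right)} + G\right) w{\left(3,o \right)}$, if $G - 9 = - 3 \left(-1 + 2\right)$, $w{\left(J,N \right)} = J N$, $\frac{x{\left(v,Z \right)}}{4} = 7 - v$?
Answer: $0$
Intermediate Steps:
$x{\left(v,Z \right)} = 28 - 4 v$ ($x{\left(v,Z \right)} = 4 \left(7 - v\right) = 28 - 4 v$)
$o = 0$
$G = 6$ ($G = 9 - 3 \left(-1 + 2\right) = 9 - 3 = 6$)
$\left(x{\left(M{\left(6 \right)},1 \right)} + G\right) w{\left(3,o \right)} = \left(\left(28 - 24\right) + 6\right) 3 \cdot 0 = \left(\left(28 - 24\right) + 6\right) 0 = \left(4 + 6\right) 0 = 10 \cdot 0 = 0$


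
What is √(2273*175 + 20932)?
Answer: 3*√46523 ≈ 647.08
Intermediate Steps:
√(2273*175 + 20932) = √(397775 + 20932) = √418707 = 3*√46523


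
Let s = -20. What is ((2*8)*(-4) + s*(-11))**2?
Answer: 24336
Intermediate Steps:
((2*8)*(-4) + s*(-11))**2 = ((2*8)*(-4) - 20*(-11))**2 = (16*(-4) + 220)**2 = (-64 + 220)**2 = 156**2 = 24336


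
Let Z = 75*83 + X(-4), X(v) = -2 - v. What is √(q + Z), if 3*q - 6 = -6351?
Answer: 4*√257 ≈ 64.125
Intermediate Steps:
q = -2115 (q = 2 + (⅓)*(-6351) = 2 - 2117 = -2115)
Z = 6227 (Z = 75*83 + (-2 - 1*(-4)) = 6225 + (-2 + 4) = 6225 + 2 = 6227)
√(q + Z) = √(-2115 + 6227) = √4112 = 4*√257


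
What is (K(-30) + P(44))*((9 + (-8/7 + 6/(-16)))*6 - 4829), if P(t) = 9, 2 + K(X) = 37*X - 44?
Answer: 153646385/28 ≈ 5.4874e+6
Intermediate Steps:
K(X) = -46 + 37*X (K(X) = -2 + (37*X - 44) = -2 + (-44 + 37*X) = -46 + 37*X)
(K(-30) + P(44))*((9 + (-8/7 + 6/(-16)))*6 - 4829) = ((-46 + 37*(-30)) + 9)*((9 + (-8/7 + 6/(-16)))*6 - 4829) = ((-46 - 1110) + 9)*((9 + (-8*1/7 + 6*(-1/16)))*6 - 4829) = (-1156 + 9)*((9 + (-8/7 - 3/8))*6 - 4829) = -1147*((9 - 85/56)*6 - 4829) = -1147*((419/56)*6 - 4829) = -1147*(1257/28 - 4829) = -1147*(-133955/28) = 153646385/28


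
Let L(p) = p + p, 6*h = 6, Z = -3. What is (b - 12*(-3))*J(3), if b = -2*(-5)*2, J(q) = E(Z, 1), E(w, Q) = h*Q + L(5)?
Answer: 616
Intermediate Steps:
h = 1 (h = (⅙)*6 = 1)
L(p) = 2*p
E(w, Q) = 10 + Q (E(w, Q) = 1*Q + 2*5 = Q + 10 = 10 + Q)
J(q) = 11 (J(q) = 10 + 1 = 11)
b = 20 (b = 10*2 = 20)
(b - 12*(-3))*J(3) = (20 - 12*(-3))*11 = (20 + 36)*11 = 56*11 = 616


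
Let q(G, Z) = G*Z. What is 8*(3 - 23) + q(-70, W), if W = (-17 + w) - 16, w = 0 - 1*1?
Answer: 2220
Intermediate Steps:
w = -1 (w = 0 - 1 = -1)
W = -34 (W = (-17 - 1) - 16 = -18 - 16 = -34)
8*(3 - 23) + q(-70, W) = 8*(3 - 23) - 70*(-34) = 8*(-20) + 2380 = -160 + 2380 = 2220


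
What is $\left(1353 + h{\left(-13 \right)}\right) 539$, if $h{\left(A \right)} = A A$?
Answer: $820358$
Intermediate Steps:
$h{\left(A \right)} = A^{2}$
$\left(1353 + h{\left(-13 \right)}\right) 539 = \left(1353 + \left(-13\right)^{2}\right) 539 = \left(1353 + 169\right) 539 = 1522 \cdot 539 = 820358$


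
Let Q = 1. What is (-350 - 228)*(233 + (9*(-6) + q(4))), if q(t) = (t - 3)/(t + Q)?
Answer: -517888/5 ≈ -1.0358e+5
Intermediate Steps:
q(t) = (-3 + t)/(1 + t) (q(t) = (t - 3)/(t + 1) = (-3 + t)/(1 + t))
(-350 - 228)*(233 + (9*(-6) + q(4))) = (-350 - 228)*(233 + (9*(-6) + (-3 + 4)/(1 + 4))) = -578*(233 + (-54 + 1/5)) = -578*(233 + (-54 + (⅕)*1)) = -578*(233 + (-54 + ⅕)) = -578*(233 - 269/5) = -578*896/5 = -517888/5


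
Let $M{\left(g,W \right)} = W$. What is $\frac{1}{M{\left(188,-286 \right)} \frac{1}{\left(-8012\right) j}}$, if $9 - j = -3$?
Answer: $\frac{48072}{143} \approx 336.17$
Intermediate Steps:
$j = 12$ ($j = 9 - -3 = 9 + 3 = 12$)
$\frac{1}{M{\left(188,-286 \right)} \frac{1}{\left(-8012\right) j}} = \frac{1}{\left(-286\right) \frac{1}{\left(-8012\right) 12}} = \frac{1}{\left(-286\right) \frac{1}{-96144}} = \frac{1}{\left(-286\right) \left(- \frac{1}{96144}\right)} = \frac{1}{\frac{143}{48072}} = \frac{48072}{143}$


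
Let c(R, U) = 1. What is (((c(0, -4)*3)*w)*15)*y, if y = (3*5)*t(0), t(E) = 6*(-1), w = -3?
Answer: 12150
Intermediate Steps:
t(E) = -6
y = -90 (y = (3*5)*(-6) = 15*(-6) = -90)
(((c(0, -4)*3)*w)*15)*y = (((1*3)*(-3))*15)*(-90) = ((3*(-3))*15)*(-90) = -9*15*(-90) = -135*(-90) = 12150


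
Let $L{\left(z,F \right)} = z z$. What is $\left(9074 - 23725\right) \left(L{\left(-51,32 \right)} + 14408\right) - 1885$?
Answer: $-249200744$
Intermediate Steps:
$L{\left(z,F \right)} = z^{2}$
$\left(9074 - 23725\right) \left(L{\left(-51,32 \right)} + 14408\right) - 1885 = \left(9074 - 23725\right) \left(\left(-51\right)^{2} + 14408\right) - 1885 = - 14651 \left(2601 + 14408\right) - 1885 = \left(-14651\right) 17009 - 1885 = -249198859 - 1885 = -249200744$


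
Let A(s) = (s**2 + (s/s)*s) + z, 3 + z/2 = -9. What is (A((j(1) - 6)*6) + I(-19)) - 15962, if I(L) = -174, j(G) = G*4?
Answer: -16028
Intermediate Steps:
z = -24 (z = -6 + 2*(-9) = -6 - 18 = -24)
j(G) = 4*G
A(s) = -24 + s + s**2 (A(s) = (s**2 + (s/s)*s) - 24 = (s**2 + 1*s) - 24 = (s**2 + s) - 24 = (s + s**2) - 24 = -24 + s + s**2)
(A((j(1) - 6)*6) + I(-19)) - 15962 = ((-24 + (4*1 - 6)*6 + ((4*1 - 6)*6)**2) - 174) - 15962 = ((-24 + (4 - 6)*6 + ((4 - 6)*6)**2) - 174) - 15962 = ((-24 - 2*6 + (-2*6)**2) - 174) - 15962 = ((-24 - 12 + (-12)**2) - 174) - 15962 = ((-24 - 12 + 144) - 174) - 15962 = (108 - 174) - 15962 = -66 - 15962 = -16028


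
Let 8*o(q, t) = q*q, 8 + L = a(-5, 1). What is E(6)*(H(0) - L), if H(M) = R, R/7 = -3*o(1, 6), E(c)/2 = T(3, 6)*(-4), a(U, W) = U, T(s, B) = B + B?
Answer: -996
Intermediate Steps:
T(s, B) = 2*B
E(c) = -96 (E(c) = 2*((2*6)*(-4)) = 2*(12*(-4)) = 2*(-48) = -96)
L = -13 (L = -8 - 5 = -13)
o(q, t) = q²/8 (o(q, t) = (q*q)/8 = q²/8)
R = -21/8 (R = 7*(-3*1²/8) = 7*(-3/8) = -21/8 ≈ -2.6250)
H(M) = -21/8
E(6)*(H(0) - L) = -96*(-21/8 - 1*(-13)) = -96*(-21/8 + 13) = -96*83/8 = -996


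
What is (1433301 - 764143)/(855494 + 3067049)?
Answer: 669158/3922543 ≈ 0.17059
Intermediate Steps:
(1433301 - 764143)/(855494 + 3067049) = 669158/3922543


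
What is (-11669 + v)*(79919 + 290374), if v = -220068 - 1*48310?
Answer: -103699443771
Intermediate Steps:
v = -268378 (v = -220068 - 48310 = -268378)
(-11669 + v)*(79919 + 290374) = (-11669 - 268378)*(79919 + 290374) = -280047*370293 = -103699443771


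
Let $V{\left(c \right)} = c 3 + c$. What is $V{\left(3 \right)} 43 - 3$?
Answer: $513$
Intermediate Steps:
$V{\left(c \right)} = 4 c$ ($V{\left(c \right)} = 3 c + c = 4 c$)
$V{\left(3 \right)} 43 - 3 = 4 \cdot 3 \cdot 43 - 3 = 12 \cdot 43 - 3 = 516 - 3 = 513$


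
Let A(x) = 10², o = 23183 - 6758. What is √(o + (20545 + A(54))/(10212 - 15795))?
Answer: √511850165790/5583 ≈ 128.15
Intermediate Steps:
o = 16425
A(x) = 100
√(o + (20545 + A(54))/(10212 - 15795)) = √(16425 + (20545 + 100)/(10212 - 15795)) = √(16425 + 20645/(-5583)) = √(16425 + 20645*(-1/5583)) = √(16425 - 20645/5583) = √(91680130/5583) = √511850165790/5583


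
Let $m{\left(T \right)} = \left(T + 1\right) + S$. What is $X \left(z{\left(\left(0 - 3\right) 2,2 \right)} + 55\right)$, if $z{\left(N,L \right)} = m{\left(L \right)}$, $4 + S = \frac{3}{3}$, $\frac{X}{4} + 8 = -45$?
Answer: $-11660$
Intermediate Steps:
$X = -212$ ($X = -32 + 4 \left(-45\right) = -32 - 180 = -212$)
$S = -3$ ($S = -4 + \frac{3}{3} = -4 + 3 \cdot \frac{1}{3} = -4 + 1 = -3$)
$m{\left(T \right)} = -2 + T$ ($m{\left(T \right)} = \left(T + 1\right) - 3 = \left(1 + T\right) - 3 = -2 + T$)
$z{\left(N,L \right)} = -2 + L$
$X \left(z{\left(\left(0 - 3\right) 2,2 \right)} + 55\right) = - 212 \left(\left(-2 + 2\right) + 55\right) = - 212 \left(0 + 55\right) = \left(-212\right) 55 = -11660$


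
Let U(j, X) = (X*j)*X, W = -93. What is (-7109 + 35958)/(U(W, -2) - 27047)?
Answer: -28849/27419 ≈ -1.0522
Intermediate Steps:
U(j, X) = j*X**2
(-7109 + 35958)/(U(W, -2) - 27047) = (-7109 + 35958)/(-93*(-2)**2 - 27047) = 28849/(-93*4 - 27047) = 28849/(-372 - 27047) = 28849/(-27419) = 28849*(-1/27419) = -28849/27419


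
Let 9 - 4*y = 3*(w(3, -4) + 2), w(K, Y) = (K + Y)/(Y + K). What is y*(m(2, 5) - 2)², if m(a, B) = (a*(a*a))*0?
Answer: 0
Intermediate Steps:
w(K, Y) = 1 (w(K, Y) = (K + Y)/(K + Y) = 1)
m(a, B) = 0 (m(a, B) = (a*a²)*0 = a³*0 = 0)
y = 0 (y = 9/4 - 3*(1 + 2)/4 = 9/4 - 3*3/4 = 9/4 - ¼*9 = 9/4 - 9/4 = 0)
y*(m(2, 5) - 2)² = 0*(0 - 2)² = 0*(-2)² = 0*4 = 0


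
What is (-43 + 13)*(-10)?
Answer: 300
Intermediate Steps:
(-43 + 13)*(-10) = -30*(-10) = 300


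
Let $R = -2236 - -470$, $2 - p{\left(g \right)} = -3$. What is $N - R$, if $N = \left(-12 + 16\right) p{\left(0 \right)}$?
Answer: $1786$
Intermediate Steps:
$p{\left(g \right)} = 5$ ($p{\left(g \right)} = 2 - -3 = 2 + 3 = 5$)
$R = -1766$ ($R = -2236 + 470 = -1766$)
$N = 20$ ($N = \left(-12 + 16\right) 5 = 4 \cdot 5 = 20$)
$N - R = 20 - -1766 = 20 + 1766 = 1786$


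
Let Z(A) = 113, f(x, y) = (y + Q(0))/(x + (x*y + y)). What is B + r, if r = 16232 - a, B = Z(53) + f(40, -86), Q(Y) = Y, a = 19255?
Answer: -5072087/1743 ≈ -2910.0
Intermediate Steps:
f(x, y) = y/(x + y + x*y) (f(x, y) = (y + 0)/(x + (x*y + y)) = y/(x + (y + x*y)) = y/(x + y + x*y))
B = 197002/1743 (B = 113 - 86/(40 - 86 + 40*(-86)) = 113 - 86/(40 - 86 - 3440) = 113 - 86/(-3486) = 113 - 86*(-1/3486) = 113 + 43/1743 = 197002/1743 ≈ 113.02)
r = -3023 (r = 16232 - 1*19255 = 16232 - 19255 = -3023)
B + r = 197002/1743 - 3023 = -5072087/1743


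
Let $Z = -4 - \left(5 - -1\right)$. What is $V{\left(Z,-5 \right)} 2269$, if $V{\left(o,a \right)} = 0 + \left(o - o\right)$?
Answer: $0$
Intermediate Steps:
$Z = -10$ ($Z = -4 - \left(5 + 1\right) = -4 - 6 = -10$)
$V{\left(o,a \right)} = 0$ ($V{\left(o,a \right)} = 0 + 0 = 0$)
$V{\left(Z,-5 \right)} 2269 = 0 \cdot 2269 = 0$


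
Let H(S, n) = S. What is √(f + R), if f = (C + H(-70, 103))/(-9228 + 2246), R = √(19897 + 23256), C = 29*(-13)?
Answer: √(3120954 + 48748324*√43153)/6982 ≈ 14.415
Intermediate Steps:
C = -377
R = √43153 ≈ 207.73
f = 447/6982 (f = (-377 - 70)/(-9228 + 2246) = -447/(-6982) = -447*(-1/6982) = 447/6982 ≈ 0.064022)
√(f + R) = √(447/6982 + √43153)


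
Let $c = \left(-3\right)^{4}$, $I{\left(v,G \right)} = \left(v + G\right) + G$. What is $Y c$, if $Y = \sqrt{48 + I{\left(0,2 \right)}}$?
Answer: $162 \sqrt{13} \approx 584.1$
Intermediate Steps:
$I{\left(v,G \right)} = v + 2 G$ ($I{\left(v,G \right)} = \left(G + v\right) + G = v + 2 G$)
$c = 81$
$Y = 2 \sqrt{13}$ ($Y = \sqrt{48 + \left(0 + 2 \cdot 2\right)} = \sqrt{48 + \left(0 + 4\right)} = \sqrt{48 + 4} = \sqrt{52} = 2 \sqrt{13} \approx 7.2111$)
$Y c = 2 \sqrt{13} \cdot 81 = 162 \sqrt{13}$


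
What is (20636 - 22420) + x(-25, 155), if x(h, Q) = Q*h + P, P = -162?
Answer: -5821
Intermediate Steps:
x(h, Q) = -162 + Q*h (x(h, Q) = Q*h - 162 = -162 + Q*h)
(20636 - 22420) + x(-25, 155) = (20636 - 22420) + (-162 + 155*(-25)) = -1784 + (-162 - 3875) = -1784 - 4037 = -5821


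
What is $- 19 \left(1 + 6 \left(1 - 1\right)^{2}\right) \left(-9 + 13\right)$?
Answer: $-76$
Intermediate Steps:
$- 19 \left(1 + 6 \left(1 - 1\right)^{2}\right) \left(-9 + 13\right) = - 19 \left(1 + 6 \left(1 + \left(-5 + 4\right)\right)^{2}\right) 4 = - 19 \left(1 + 6 \left(1 - 1\right)^{2}\right) 4 = - 19 \left(1 + 6 \cdot 0^{2}\right) 4 = - 19 \left(1 + 6 \cdot 0\right) 4 = - 19 \left(1 + 0\right) 4 = \left(-19\right) 1 \cdot 4 = \left(-19\right) 4 = -76$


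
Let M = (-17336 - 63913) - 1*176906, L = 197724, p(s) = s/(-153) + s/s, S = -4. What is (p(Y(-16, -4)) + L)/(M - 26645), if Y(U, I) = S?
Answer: -30251929/43574400 ≈ -0.69426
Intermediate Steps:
Y(U, I) = -4
p(s) = 1 - s/153 (p(s) = s*(-1/153) + 1 = -s/153 + 1 = 1 - s/153)
M = -258155 (M = -81249 - 176906 = -258155)
(p(Y(-16, -4)) + L)/(M - 26645) = ((1 - 1/153*(-4)) + 197724)/(-258155 - 26645) = ((1 + 4/153) + 197724)/(-284800) = (157/153 + 197724)*(-1/284800) = (30251929/153)*(-1/284800) = -30251929/43574400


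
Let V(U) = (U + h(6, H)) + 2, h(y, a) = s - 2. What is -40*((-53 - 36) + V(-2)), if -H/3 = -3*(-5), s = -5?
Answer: 3840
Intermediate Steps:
H = -45 (H = -(-9)*(-5) = -3*15 = -45)
h(y, a) = -7 (h(y, a) = -5 - 2 = -7)
V(U) = -5 + U (V(U) = (U - 7) + 2 = (-7 + U) + 2 = -5 + U)
-40*((-53 - 36) + V(-2)) = -40*((-53 - 36) + (-5 - 2)) = -40*(-89 - 7) = -40*(-96) = 3840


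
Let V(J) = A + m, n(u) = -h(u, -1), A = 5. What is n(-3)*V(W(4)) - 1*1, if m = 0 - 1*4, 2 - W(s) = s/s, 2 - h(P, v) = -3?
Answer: -6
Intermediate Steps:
h(P, v) = 5 (h(P, v) = 2 - 1*(-3) = 2 + 3 = 5)
W(s) = 1 (W(s) = 2 - s/s = 2 - 1*1 = 2 - 1 = 1)
m = -4 (m = 0 - 4 = -4)
n(u) = -5 (n(u) = -1*5 = -5)
V(J) = 1 (V(J) = 5 - 4 = 1)
n(-3)*V(W(4)) - 1*1 = -5*1 - 1*1 = -5 - 1 = -6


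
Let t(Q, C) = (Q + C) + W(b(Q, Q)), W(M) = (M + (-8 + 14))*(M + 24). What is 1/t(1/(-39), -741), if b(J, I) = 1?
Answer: -39/22075 ≈ -0.0017667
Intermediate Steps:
W(M) = (6 + M)*(24 + M) (W(M) = (M + 6)*(24 + M) = (6 + M)*(24 + M))
t(Q, C) = 175 + C + Q (t(Q, C) = (Q + C) + (144 + 1**2 + 30*1) = (C + Q) + (144 + 1 + 30) = (C + Q) + 175 = 175 + C + Q)
1/t(1/(-39), -741) = 1/(175 - 741 + 1/(-39)) = 1/(175 - 741 - 1/39) = 1/(-22075/39) = -39/22075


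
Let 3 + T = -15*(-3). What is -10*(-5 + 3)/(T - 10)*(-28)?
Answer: -35/2 ≈ -17.500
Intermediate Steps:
T = 42 (T = -3 - 15*(-3) = -3 + 45 = 42)
-10*(-5 + 3)/(T - 10)*(-28) = -10*(-5 + 3)/(42 - 10)*(-28) = -(-20)/32*(-28) = -10*(-1/16)*(-28) = (5/8)*(-28) = -35/2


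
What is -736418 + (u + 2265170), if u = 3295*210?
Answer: 2220702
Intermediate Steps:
u = 691950
-736418 + (u + 2265170) = -736418 + (691950 + 2265170) = -736418 + 2957120 = 2220702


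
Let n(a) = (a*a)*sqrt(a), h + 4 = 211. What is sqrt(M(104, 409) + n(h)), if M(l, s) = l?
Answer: sqrt(104 + 128547*sqrt(23)) ≈ 785.23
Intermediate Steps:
h = 207 (h = -4 + 211 = 207)
n(a) = a**(5/2) (n(a) = a**2*sqrt(a) = a**(5/2))
sqrt(M(104, 409) + n(h)) = sqrt(104 + 207**(5/2)) = sqrt(104 + 128547*sqrt(23))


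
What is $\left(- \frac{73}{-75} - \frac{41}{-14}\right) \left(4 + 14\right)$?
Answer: $\frac{12291}{175} \approx 70.234$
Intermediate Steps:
$\left(- \frac{73}{-75} - \frac{41}{-14}\right) \left(4 + 14\right) = \left(\left(-73\right) \left(- \frac{1}{75}\right) - - \frac{41}{14}\right) 18 = \left(\frac{73}{75} + \frac{41}{14}\right) 18 = \frac{4097}{1050} \cdot 18 = \frac{12291}{175}$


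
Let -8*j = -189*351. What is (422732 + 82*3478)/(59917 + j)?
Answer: 435648/41975 ≈ 10.379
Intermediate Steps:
j = 66339/8 (j = -(-189)*351/8 = -⅛*(-66339) = 66339/8 ≈ 8292.4)
(422732 + 82*3478)/(59917 + j) = (422732 + 82*3478)/(59917 + 66339/8) = (422732 + 285196)/(545675/8) = 707928*(8/545675) = 435648/41975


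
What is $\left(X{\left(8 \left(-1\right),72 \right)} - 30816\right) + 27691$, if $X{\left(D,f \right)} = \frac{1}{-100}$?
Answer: $- \frac{312501}{100} \approx -3125.0$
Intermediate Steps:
$X{\left(D,f \right)} = - \frac{1}{100}$
$\left(X{\left(8 \left(-1\right),72 \right)} - 30816\right) + 27691 = \left(- \frac{1}{100} - 30816\right) + 27691 = - \frac{3081601}{100} + 27691 = - \frac{312501}{100}$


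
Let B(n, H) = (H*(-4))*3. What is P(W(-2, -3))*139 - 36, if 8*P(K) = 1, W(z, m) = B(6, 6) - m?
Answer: -149/8 ≈ -18.625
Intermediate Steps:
B(n, H) = -12*H (B(n, H) = -4*H*3 = -12*H)
W(z, m) = -72 - m (W(z, m) = -12*6 - m = -72 - m)
P(K) = 1/8 (P(K) = (1/8)*1 = 1/8)
P(W(-2, -3))*139 - 36 = (1/8)*139 - 36 = 139/8 - 36 = -149/8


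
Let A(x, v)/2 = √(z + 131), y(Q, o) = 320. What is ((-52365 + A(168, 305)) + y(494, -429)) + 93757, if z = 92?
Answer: 41712 + 2*√223 ≈ 41742.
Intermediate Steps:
A(x, v) = 2*√223 (A(x, v) = 2*√(92 + 131) = 2*√223)
((-52365 + A(168, 305)) + y(494, -429)) + 93757 = ((-52365 + 2*√223) + 320) + 93757 = (-52045 + 2*√223) + 93757 = 41712 + 2*√223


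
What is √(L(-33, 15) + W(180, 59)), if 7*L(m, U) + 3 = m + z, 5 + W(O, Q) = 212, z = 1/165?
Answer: √269283630/1155 ≈ 14.208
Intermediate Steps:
z = 1/165 ≈ 0.0060606
W(O, Q) = 207 (W(O, Q) = -5 + 212 = 207)
L(m, U) = -494/1155 + m/7 (L(m, U) = -3/7 + (m + 1/165)/7 = -3/7 + (1/165 + m)/7 = -3/7 + (1/1155 + m/7) = -494/1155 + m/7)
√(L(-33, 15) + W(180, 59)) = √((-494/1155 + (⅐)*(-33)) + 207) = √((-494/1155 - 33/7) + 207) = √(-5939/1155 + 207) = √(233146/1155) = √269283630/1155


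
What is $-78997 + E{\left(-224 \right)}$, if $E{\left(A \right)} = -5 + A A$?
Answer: $-28826$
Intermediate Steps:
$E{\left(A \right)} = -5 + A^{2}$
$-78997 + E{\left(-224 \right)} = -78997 - \left(5 - \left(-224\right)^{2}\right) = -78997 + \left(-5 + 50176\right) = -78997 + 50171 = -28826$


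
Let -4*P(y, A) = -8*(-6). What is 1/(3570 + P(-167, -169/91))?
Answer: 1/3558 ≈ 0.00028106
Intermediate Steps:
P(y, A) = -12 (P(y, A) = -(-2)*(-6) = -1/4*48 = -12)
1/(3570 + P(-167, -169/91)) = 1/(3570 - 12) = 1/3558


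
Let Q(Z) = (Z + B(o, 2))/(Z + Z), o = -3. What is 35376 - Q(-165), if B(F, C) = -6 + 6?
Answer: 70751/2 ≈ 35376.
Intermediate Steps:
B(F, C) = 0
Q(Z) = ½ (Q(Z) = (Z + 0)/(Z + Z) = Z/((2*Z)) = Z*(1/(2*Z)) = ½)
35376 - Q(-165) = 35376 - 1*½ = 35376 - ½ = 70751/2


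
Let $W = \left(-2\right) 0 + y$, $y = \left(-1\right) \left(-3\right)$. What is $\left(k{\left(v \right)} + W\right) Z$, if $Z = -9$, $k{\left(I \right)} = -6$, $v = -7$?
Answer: $27$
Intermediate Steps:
$y = 3$
$W = 3$ ($W = \left(-2\right) 0 + 3 = 0 + 3 = 3$)
$\left(k{\left(v \right)} + W\right) Z = \left(-6 + 3\right) \left(-9\right) = \left(-3\right) \left(-9\right) = 27$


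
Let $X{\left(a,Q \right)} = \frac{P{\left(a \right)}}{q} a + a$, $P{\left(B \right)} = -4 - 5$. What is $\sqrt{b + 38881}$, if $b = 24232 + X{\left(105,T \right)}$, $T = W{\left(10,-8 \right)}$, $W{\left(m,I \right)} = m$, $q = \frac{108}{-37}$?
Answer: $\frac{\sqrt{254167}}{2} \approx 252.07$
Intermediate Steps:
$P{\left(B \right)} = -9$ ($P{\left(B \right)} = -4 - 5 = -9$)
$q = - \frac{108}{37}$ ($q = 108 \left(- \frac{1}{37}\right) = - \frac{108}{37} \approx -2.9189$)
$T = 10$
$X{\left(a,Q \right)} = \frac{49 a}{12}$ ($X{\left(a,Q \right)} = - \frac{9}{- \frac{108}{37}} a + a = \left(-9\right) \left(- \frac{37}{108}\right) a + a = \frac{37 a}{12} + a = \frac{49 a}{12}$)
$b = \frac{98643}{4}$ ($b = 24232 + \frac{49}{12} \cdot 105 = 24232 + \frac{1715}{4} = \frac{98643}{4} \approx 24661.0$)
$\sqrt{b + 38881} = \sqrt{\frac{98643}{4} + 38881} = \sqrt{\frac{254167}{4}} = \frac{\sqrt{254167}}{2}$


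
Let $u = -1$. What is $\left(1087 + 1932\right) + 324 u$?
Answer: $2695$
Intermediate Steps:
$\left(1087 + 1932\right) + 324 u = \left(1087 + 1932\right) + 324 \left(-1\right) = 3019 - 324 = 2695$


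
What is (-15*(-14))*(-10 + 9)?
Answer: -210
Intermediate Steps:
(-15*(-14))*(-10 + 9) = 210*(-1) = -210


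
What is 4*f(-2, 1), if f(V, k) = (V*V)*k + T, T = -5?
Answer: -4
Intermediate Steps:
f(V, k) = -5 + k*V**2 (f(V, k) = (V*V)*k - 5 = V**2*k - 5 = k*V**2 - 5 = -5 + k*V**2)
4*f(-2, 1) = 4*(-5 + 1*(-2)**2) = 4*(-5 + 1*4) = 4*(-5 + 4) = 4*(-1) = -4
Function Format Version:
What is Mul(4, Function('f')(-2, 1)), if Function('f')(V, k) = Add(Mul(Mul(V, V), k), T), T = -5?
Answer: -4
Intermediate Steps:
Function('f')(V, k) = Add(-5, Mul(k, Pow(V, 2))) (Function('f')(V, k) = Add(Mul(Mul(V, V), k), -5) = Add(Mul(Pow(V, 2), k), -5) = Add(Mul(k, Pow(V, 2)), -5) = Add(-5, Mul(k, Pow(V, 2))))
Mul(4, Function('f')(-2, 1)) = Mul(4, Add(-5, Mul(1, Pow(-2, 2)))) = Mul(4, Add(-5, Mul(1, 4))) = Mul(4, Add(-5, 4)) = Mul(4, -1) = -4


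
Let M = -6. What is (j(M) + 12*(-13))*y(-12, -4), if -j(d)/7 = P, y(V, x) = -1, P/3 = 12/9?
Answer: 184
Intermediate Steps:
P = 4 (P = 3*(12/9) = 3*(12*(1/9)) = 3*(4/3) = 4)
j(d) = -28 (j(d) = -7*4 = -28)
(j(M) + 12*(-13))*y(-12, -4) = (-28 + 12*(-13))*(-1) = (-28 - 156)*(-1) = -184*(-1) = 184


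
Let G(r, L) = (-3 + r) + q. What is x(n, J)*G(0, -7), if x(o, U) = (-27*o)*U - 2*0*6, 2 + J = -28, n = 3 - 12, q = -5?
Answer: 58320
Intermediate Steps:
n = -9
G(r, L) = -8 + r (G(r, L) = (-3 + r) - 5 = -8 + r)
J = -30 (J = -2 - 28 = -30)
x(o, U) = -27*U*o (x(o, U) = -27*U*o + 0*6 = -27*U*o + 0 = -27*U*o)
x(n, J)*G(0, -7) = (-27*(-30)*(-9))*(-8 + 0) = -7290*(-8) = 58320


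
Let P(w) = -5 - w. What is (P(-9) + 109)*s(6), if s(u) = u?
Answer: 678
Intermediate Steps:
(P(-9) + 109)*s(6) = ((-5 - 1*(-9)) + 109)*6 = ((-5 + 9) + 109)*6 = (4 + 109)*6 = 113*6 = 678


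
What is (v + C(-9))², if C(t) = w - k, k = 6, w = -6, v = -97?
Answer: 11881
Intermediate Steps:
C(t) = -12 (C(t) = -6 - 1*6 = -6 - 6 = -12)
(v + C(-9))² = (-97 - 12)² = (-109)² = 11881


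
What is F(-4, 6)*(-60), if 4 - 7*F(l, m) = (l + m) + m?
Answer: 240/7 ≈ 34.286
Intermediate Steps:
F(l, m) = 4/7 - 2*m/7 - l/7 (F(l, m) = 4/7 - ((l + m) + m)/7 = 4/7 - (l + 2*m)/7 = 4/7 + (-2*m/7 - l/7) = 4/7 - 2*m/7 - l/7)
F(-4, 6)*(-60) = (4/7 - 2/7*6 - 1/7*(-4))*(-60) = (4/7 - 12/7 + 4/7)*(-60) = -4/7*(-60) = 240/7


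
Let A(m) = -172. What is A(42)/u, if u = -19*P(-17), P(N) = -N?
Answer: 172/323 ≈ 0.53251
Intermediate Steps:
u = -323 (u = -(-19)*(-17) = -19*17 = -323)
A(42)/u = -172/(-323) = -172*(-1/323) = 172/323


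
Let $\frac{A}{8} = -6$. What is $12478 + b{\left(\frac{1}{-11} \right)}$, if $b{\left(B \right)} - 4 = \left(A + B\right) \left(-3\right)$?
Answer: $\frac{138889}{11} \approx 12626.0$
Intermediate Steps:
$A = -48$ ($A = 8 \left(-6\right) = -48$)
$b{\left(B \right)} = 148 - 3 B$ ($b{\left(B \right)} = 4 + \left(-48 + B\right) \left(-3\right) = 4 - \left(-144 + 3 B\right) = 148 - 3 B$)
$12478 + b{\left(\frac{1}{-11} \right)} = 12478 + \left(148 - \frac{3}{-11}\right) = 12478 + \left(148 - - \frac{3}{11}\right) = 12478 + \left(148 + \frac{3}{11}\right) = 12478 + \frac{1631}{11} = \frac{138889}{11}$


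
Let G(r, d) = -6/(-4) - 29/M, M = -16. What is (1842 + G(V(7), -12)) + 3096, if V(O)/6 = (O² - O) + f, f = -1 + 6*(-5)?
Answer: 79061/16 ≈ 4941.3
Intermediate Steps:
f = -31 (f = -1 - 30 = -31)
V(O) = -186 - 6*O + 6*O² (V(O) = 6*((O² - O) - 31) = 6*(-31 + O² - O) = -186 - 6*O + 6*O²)
G(r, d) = 53/16 (G(r, d) = -6/(-4) - 29/(-16) = -6*(-¼) - 29*(-1/16) = 3/2 + 29/16 = 53/16)
(1842 + G(V(7), -12)) + 3096 = (1842 + 53/16) + 3096 = 29525/16 + 3096 = 79061/16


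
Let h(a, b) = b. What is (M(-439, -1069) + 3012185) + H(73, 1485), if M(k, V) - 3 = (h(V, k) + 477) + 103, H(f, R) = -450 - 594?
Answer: 3011285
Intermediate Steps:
H(f, R) = -1044
M(k, V) = 583 + k (M(k, V) = 3 + ((k + 477) + 103) = 3 + ((477 + k) + 103) = 3 + (580 + k) = 583 + k)
(M(-439, -1069) + 3012185) + H(73, 1485) = ((583 - 439) + 3012185) - 1044 = (144 + 3012185) - 1044 = 3012329 - 1044 = 3011285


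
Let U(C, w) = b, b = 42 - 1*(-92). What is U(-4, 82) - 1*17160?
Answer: -17026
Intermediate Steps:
b = 134 (b = 42 + 92 = 134)
U(C, w) = 134
U(-4, 82) - 1*17160 = 134 - 1*17160 = 134 - 17160 = -17026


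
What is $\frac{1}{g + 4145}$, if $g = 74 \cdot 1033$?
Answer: $\frac{1}{80587} \approx 1.2409 \cdot 10^{-5}$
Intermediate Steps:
$g = 76442$
$\frac{1}{g + 4145} = \frac{1}{76442 + 4145} = \frac{1}{80587}$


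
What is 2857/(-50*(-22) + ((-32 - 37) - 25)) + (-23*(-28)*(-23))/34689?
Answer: 84205601/34897134 ≈ 2.4130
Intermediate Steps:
2857/(-50*(-22) + ((-32 - 37) - 25)) + (-23*(-28)*(-23))/34689 = 2857/(1100 + (-69 - 25)) + (644*(-23))*(1/34689) = 2857/(1100 - 94) - 14812*1/34689 = 2857/1006 - 14812/34689 = 84205601/34897134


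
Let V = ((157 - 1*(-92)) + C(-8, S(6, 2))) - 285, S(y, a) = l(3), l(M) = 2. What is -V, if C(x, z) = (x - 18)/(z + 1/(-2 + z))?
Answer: 36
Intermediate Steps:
S(y, a) = 2
C(x, z) = (-18 + x)/(z + 1/(-2 + z))
V = -36 (V = ((157 - 1*(-92)) + (36 - 18*2 - 2*(-8) - 8*2)/(1 + 2**2 - 2*2)) - 285 = ((157 + 92) + (36 - 36 + 16 - 16)/(1 + 4 - 4)) - 285 = (249 + 0/1) - 285 = (249 + 1*0) - 285 = (249 + 0) - 285 = 249 - 285 = -36)
-V = -1*(-36) = 36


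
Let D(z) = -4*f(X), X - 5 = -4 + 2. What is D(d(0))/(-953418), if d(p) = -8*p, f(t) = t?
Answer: 2/158903 ≈ 1.2586e-5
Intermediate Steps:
X = 3 (X = 5 + (-4 + 2) = 5 - 2 = 3)
D(z) = -12 (D(z) = -4*3 = -12)
D(d(0))/(-953418) = -12/(-953418) = -12*(-1/953418) = 2/158903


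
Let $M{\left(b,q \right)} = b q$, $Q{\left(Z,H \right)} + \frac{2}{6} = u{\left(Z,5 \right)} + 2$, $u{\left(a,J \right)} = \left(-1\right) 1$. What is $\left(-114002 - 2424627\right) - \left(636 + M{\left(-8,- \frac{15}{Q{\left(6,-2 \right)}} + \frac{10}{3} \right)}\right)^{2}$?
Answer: $- \frac{28455085}{9} \approx -3.1617 \cdot 10^{6}$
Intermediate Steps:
$u{\left(a,J \right)} = -1$
$Q{\left(Z,H \right)} = \frac{2}{3}$ ($Q{\left(Z,H \right)} = - \frac{1}{3} + \left(-1 + 2\right) = - \frac{1}{3} + 1 = \frac{2}{3}$)
$\left(-114002 - 2424627\right) - \left(636 + M{\left(-8,- \frac{15}{Q{\left(6,-2 \right)}} + \frac{10}{3} \right)}\right)^{2} = \left(-114002 - 2424627\right) - \left(636 - 8 \left(- \frac{15}{\frac{2}{3}} + \frac{10}{3}\right)\right)^{2} = -2538629 - \left(636 - 8 \left(\left(-15\right) \frac{3}{2} + 10 \cdot \frac{1}{3}\right)\right)^{2} = -2538629 - \left(636 - 8 \left(- \frac{45}{2} + \frac{10}{3}\right)\right)^{2} = -2538629 - \left(636 - - \frac{460}{3}\right)^{2} = -2538629 - \left(636 + \frac{460}{3}\right)^{2} = -2538629 - \left(\frac{2368}{3}\right)^{2} = -2538629 - \frac{5607424}{9} = - \frac{28455085}{9}$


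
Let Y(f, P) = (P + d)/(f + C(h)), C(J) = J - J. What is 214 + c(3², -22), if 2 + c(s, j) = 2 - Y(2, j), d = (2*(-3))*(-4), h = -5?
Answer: 213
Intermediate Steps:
d = 24 (d = -6*(-4) = 24)
C(J) = 0
Y(f, P) = (24 + P)/f (Y(f, P) = (P + 24)/(f + 0) = (24 + P)/f)
c(s, j) = -12 - j/2 (c(s, j) = -2 + (2 - (24 + j)/2) = -2 + (2 - (12 + j/2)) = -2 + (2 + (-12 - j/2)) = -2 + (-10 - j/2) = -12 - j/2)
214 + c(3², -22) = 214 + (-12 - ½*(-22)) = 214 + (-12 + 11) = 214 - 1 = 213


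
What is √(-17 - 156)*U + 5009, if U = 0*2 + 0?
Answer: 5009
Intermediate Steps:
U = 0 (U = 0 + 0 = 0)
√(-17 - 156)*U + 5009 = √(-17 - 156)*0 + 5009 = √(-173)*0 + 5009 = (I*√173)*0 + 5009 = 0 + 5009 = 5009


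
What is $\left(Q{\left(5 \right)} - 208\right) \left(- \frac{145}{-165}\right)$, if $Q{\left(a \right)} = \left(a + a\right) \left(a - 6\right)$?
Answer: $- \frac{6322}{33} \approx -191.58$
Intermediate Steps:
$Q{\left(a \right)} = 2 a \left(-6 + a\right)$
$\left(Q{\left(5 \right)} - 208\right) \left(- \frac{145}{-165}\right) = \left(2 \cdot 5 \left(-6 + 5\right) - 208\right) \left(- \frac{145}{-165}\right) = \left(2 \cdot 5 \left(-1\right) - 208\right) \left(\left(-145\right) \left(- \frac{1}{165}\right)\right) = \left(-10 - 208\right) \frac{29}{33} = \left(-218\right) \frac{29}{33} = - \frac{6322}{33}$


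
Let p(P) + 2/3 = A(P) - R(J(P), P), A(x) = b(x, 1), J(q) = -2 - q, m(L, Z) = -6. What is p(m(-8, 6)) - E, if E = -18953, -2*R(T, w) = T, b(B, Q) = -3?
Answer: 56854/3 ≈ 18951.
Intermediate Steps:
R(T, w) = -T/2
A(x) = -3
p(P) = -14/3 - P/2 (p(P) = -⅔ + (-3 - (-1)*(-2 - P)/2) = -⅔ + (-3 - (1 + P/2)) = -⅔ + (-3 + (-1 - P/2)) = -⅔ + (-4 - P/2) = -14/3 - P/2)
p(m(-8, 6)) - E = (-14/3 - ½*(-6)) - 1*(-18953) = (-14/3 + 3) + 18953 = -5/3 + 18953 = 56854/3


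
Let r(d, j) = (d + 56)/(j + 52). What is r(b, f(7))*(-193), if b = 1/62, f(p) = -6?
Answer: -29143/124 ≈ -235.02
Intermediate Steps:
b = 1/62 ≈ 0.016129
r(d, j) = (56 + d)/(52 + j)
r(b, f(7))*(-193) = ((56 + 1/62)/(52 - 6))*(-193) = ((3473/62)/46)*(-193) = ((1/46)*(3473/62))*(-193) = (151/124)*(-193) = -29143/124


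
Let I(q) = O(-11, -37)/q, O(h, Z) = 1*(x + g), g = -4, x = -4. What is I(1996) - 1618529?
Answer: -807645973/499 ≈ -1.6185e+6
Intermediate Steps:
O(h, Z) = -8 (O(h, Z) = 1*(-4 - 4) = 1*(-8) = -8)
I(q) = -8/q
I(1996) - 1618529 = -8/1996 - 1618529 = -8*1/1996 - 1618529 = -2/499 - 1618529 = -807645973/499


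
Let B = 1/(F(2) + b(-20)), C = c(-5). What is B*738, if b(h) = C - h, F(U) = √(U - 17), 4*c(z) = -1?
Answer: 233208/6481 - 11808*I*√15/6481 ≈ 35.983 - 7.0564*I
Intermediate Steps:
c(z) = -¼ (c(z) = (¼)*(-1) = -¼)
C = -¼ ≈ -0.25000
F(U) = √(-17 + U)
b(h) = -¼ - h
B = 1/(79/4 + I*√15) (B = 1/(√(-17 + 2) + (-¼ - 1*(-20))) = 1/(√(-15) + (-¼ + 20)) = 1/(I*√15 + 79/4) = 1/(79/4 + I*√15) ≈ 0.048758 - 0.0095614*I)
B*738 = (316/6481 - 16*I*√15/6481)*738 = 233208/6481 - 11808*I*√15/6481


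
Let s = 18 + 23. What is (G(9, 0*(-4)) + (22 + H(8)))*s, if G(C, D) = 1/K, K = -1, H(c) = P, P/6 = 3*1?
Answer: 1599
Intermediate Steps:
s = 41
P = 18 (P = 6*(3*1) = 6*3 = 18)
H(c) = 18
G(C, D) = -1 (G(C, D) = 1/(-1) = -1)
(G(9, 0*(-4)) + (22 + H(8)))*s = (-1 + (22 + 18))*41 = (-1 + 40)*41 = 39*41 = 1599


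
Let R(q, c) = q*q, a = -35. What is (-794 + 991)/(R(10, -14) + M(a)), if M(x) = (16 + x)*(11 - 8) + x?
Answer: 197/8 ≈ 24.625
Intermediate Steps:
R(q, c) = q²
M(x) = 48 + 4*x (M(x) = (16 + x)*3 + x = (48 + 3*x) + x = 48 + 4*x)
(-794 + 991)/(R(10, -14) + M(a)) = (-794 + 991)/(10² + (48 + 4*(-35))) = 197/(100 + (48 - 140)) = 197/(100 - 92) = 197/8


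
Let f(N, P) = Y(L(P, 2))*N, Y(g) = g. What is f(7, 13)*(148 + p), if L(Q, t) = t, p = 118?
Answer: 3724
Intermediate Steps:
f(N, P) = 2*N
f(7, 13)*(148 + p) = (2*7)*(148 + 118) = 14*266 = 3724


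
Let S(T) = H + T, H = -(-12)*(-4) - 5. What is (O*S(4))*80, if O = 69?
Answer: -270480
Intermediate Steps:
H = -53 (H = -3*16 - 5 = -48 - 5 = -53)
S(T) = -53 + T
(O*S(4))*80 = (69*(-53 + 4))*80 = (69*(-49))*80 = -3381*80 = -270480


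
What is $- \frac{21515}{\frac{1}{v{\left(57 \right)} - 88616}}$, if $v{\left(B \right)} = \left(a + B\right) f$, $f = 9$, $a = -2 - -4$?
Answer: $1895148775$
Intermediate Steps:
$a = 2$ ($a = -2 + 4 = 2$)
$v{\left(B \right)} = 18 + 9 B$ ($v{\left(B \right)} = \left(2 + B\right) 9 = 18 + 9 B$)
$- \frac{21515}{\frac{1}{v{\left(57 \right)} - 88616}} = - \frac{21515}{\frac{1}{\left(18 + 9 \cdot 57\right) - 88616}} = - \frac{21515}{\frac{1}{\left(18 + 513\right) - 88616}} = - \frac{21515}{\frac{1}{531 - 88616}} = - \frac{21515}{\frac{1}{-88085}} = - \frac{21515}{- \frac{1}{88085}} = \left(-21515\right) \left(-88085\right) = 1895148775$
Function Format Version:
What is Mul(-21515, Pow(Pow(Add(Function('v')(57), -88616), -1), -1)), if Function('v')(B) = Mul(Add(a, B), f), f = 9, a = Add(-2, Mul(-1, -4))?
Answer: 1895148775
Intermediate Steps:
a = 2 (a = Add(-2, 4) = 2)
Function('v')(B) = Add(18, Mul(9, B)) (Function('v')(B) = Mul(Add(2, B), 9) = Add(18, Mul(9, B)))
Mul(-21515, Pow(Pow(Add(Function('v')(57), -88616), -1), -1)) = Mul(-21515, Pow(Pow(Add(Add(18, Mul(9, 57)), -88616), -1), -1)) = Mul(-21515, Pow(Pow(Add(Add(18, 513), -88616), -1), -1)) = Mul(-21515, Pow(Pow(Add(531, -88616), -1), -1)) = Mul(-21515, Pow(Pow(-88085, -1), -1)) = Mul(-21515, Pow(Rational(-1, 88085), -1)) = Mul(-21515, -88085) = 1895148775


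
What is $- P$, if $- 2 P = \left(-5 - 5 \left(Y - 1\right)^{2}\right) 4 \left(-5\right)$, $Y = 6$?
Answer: $1300$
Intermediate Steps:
$P = -1300$ ($P = - \frac{\left(-5 - 5 \left(6 - 1\right)^{2}\right) 4 \left(-5\right)}{2} = - \frac{\left(-5 - 5 \cdot 5^{2}\right) 4 \left(-5\right)}{2} = - \frac{\left(-5 - 125\right) 4 \left(-5\right)}{2} = - \frac{\left(-130\right) 4 \left(-5\right)}{2} = - \frac{\left(-520\right) \left(-5\right)}{2} = \left(- \frac{1}{2}\right) 2600 = -1300$)
$- P = \left(-1\right) \left(-1300\right) = 1300$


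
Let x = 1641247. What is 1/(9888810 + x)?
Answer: 1/11530057 ≈ 8.6730e-8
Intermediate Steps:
1/(9888810 + x) = 1/(9888810 + 1641247) = 1/11530057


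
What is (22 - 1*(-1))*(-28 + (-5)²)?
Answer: -69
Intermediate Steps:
(22 - 1*(-1))*(-28 + (-5)²) = (22 + 1)*(-28 + 25) = 23*(-3) = -69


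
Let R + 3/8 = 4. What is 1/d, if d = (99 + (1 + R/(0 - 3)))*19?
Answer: 24/45049 ≈ 0.00053275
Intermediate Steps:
R = 29/8 (R = -3/8 + 4 = 29/8 ≈ 3.6250)
d = 45049/24 (d = (99 + (1 + 29/(8*(0 - 3))))*19 = (99 + (1 + (29/8)/(-3)))*19 = (99 + (1 + (29/8)*(-⅓)))*19 = (99 + (1 - 29/24))*19 = (99 - 5/24)*19 = (2371/24)*19 = 45049/24 ≈ 1877.0)
1/d = 1/(45049/24) = 24/45049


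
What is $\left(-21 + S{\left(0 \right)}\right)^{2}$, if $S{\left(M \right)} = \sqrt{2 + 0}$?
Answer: $\left(21 - \sqrt{2}\right)^{2} \approx 383.6$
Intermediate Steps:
$S{\left(M \right)} = \sqrt{2}$
$\left(-21 + S{\left(0 \right)}\right)^{2} = \left(-21 + \sqrt{2}\right)^{2}$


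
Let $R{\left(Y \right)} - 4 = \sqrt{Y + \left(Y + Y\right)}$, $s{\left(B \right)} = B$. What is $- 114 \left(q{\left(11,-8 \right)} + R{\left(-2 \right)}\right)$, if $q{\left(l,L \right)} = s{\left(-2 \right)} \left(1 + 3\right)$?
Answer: $456 - 114 i \sqrt{6} \approx 456.0 - 279.24 i$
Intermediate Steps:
$R{\left(Y \right)} = 4 + \sqrt{3} \sqrt{Y}$ ($R{\left(Y \right)} = 4 + \sqrt{Y + \left(Y + Y\right)} = 4 + \sqrt{Y + 2 Y} = 4 + \sqrt{3 Y} = 4 + \sqrt{3} \sqrt{Y}$)
$q{\left(l,L \right)} = -8$ ($q{\left(l,L \right)} = - 2 \left(1 + 3\right) = \left(-2\right) 4 = -8$)
$- 114 \left(q{\left(11,-8 \right)} + R{\left(-2 \right)}\right) = - 114 \left(-8 + \left(4 + \sqrt{3} \sqrt{-2}\right)\right) = - 114 \left(-8 + \left(4 + \sqrt{3} i \sqrt{2}\right)\right) = - 114 \left(-8 + \left(4 + i \sqrt{6}\right)\right) = - 114 \left(-4 + i \sqrt{6}\right) = 456 - 114 i \sqrt{6}$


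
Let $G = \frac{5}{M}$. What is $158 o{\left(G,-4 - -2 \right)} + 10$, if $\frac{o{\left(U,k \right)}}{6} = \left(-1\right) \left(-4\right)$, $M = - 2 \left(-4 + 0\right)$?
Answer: $3802$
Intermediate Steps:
$M = 8$ ($M = \left(-2\right) \left(-4\right) = 8$)
$G = \frac{5}{8} \approx 0.625$
$o{\left(U,k \right)} = 24$ ($o{\left(U,k \right)} = 6 \left(\left(-1\right) \left(-4\right)\right) = 6 \cdot 4 = 24$)
$158 o{\left(G,-4 - -2 \right)} + 10 = 158 \cdot 24 + 10 = 3792 + 10 = 3802$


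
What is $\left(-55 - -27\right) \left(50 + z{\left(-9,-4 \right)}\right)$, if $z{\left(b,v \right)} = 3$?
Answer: $-1484$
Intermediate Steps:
$\left(-55 - -27\right) \left(50 + z{\left(-9,-4 \right)}\right) = \left(-55 - -27\right) \left(50 + 3\right) = \left(-55 + 27\right) 53 = \left(-28\right) 53 = -1484$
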